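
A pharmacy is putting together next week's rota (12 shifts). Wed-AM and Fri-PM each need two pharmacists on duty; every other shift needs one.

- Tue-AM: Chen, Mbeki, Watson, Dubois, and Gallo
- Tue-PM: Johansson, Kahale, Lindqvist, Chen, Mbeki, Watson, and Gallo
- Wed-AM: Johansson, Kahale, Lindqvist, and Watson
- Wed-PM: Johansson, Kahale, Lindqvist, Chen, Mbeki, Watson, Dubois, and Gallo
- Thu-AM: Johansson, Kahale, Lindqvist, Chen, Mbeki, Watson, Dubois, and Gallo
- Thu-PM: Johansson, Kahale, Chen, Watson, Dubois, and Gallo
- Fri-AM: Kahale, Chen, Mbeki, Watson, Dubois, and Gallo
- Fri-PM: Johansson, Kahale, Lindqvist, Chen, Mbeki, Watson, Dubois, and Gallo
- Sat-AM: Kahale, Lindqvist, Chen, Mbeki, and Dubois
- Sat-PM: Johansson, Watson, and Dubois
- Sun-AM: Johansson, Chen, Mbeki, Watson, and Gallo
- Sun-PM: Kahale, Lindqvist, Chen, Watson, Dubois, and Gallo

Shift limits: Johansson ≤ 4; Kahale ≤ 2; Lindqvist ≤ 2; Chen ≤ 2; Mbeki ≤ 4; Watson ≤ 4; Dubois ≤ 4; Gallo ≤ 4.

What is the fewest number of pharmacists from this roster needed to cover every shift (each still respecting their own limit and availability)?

14 slots to fill and no one can take more than 4, so at least ⌈14/4⌉ = 4 pharmacists are needed.
Johansson, Kahale, Mbeki, and Watson alone can cover everything: Tue-AM→Mbeki, Tue-PM→Mbeki, Wed-AM→Johansson+Watson, Wed-PM→Watson, Thu-AM→Watson, Thu-PM→Johansson, Fri-AM→Mbeki, Fri-PM→Mbeki+Watson, Sat-AM→Kahale, Sat-PM→Johansson, Sun-AM→Johansson, Sun-PM→Kahale.

4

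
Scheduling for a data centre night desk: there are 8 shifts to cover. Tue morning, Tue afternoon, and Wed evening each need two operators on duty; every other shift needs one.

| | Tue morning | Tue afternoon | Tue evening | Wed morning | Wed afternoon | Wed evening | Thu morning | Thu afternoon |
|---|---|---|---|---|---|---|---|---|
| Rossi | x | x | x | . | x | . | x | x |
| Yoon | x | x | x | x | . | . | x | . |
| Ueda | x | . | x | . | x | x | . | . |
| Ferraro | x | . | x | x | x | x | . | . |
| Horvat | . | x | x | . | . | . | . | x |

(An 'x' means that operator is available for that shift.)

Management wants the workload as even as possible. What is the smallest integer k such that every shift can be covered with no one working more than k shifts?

With 5 operators and 11 worker-slots to fill, someone must work at least ⌈11/5⌉ = 3 shifts, so k ≥ 3.
k = 3 works: Tue morning→Ueda+Ferraro, Tue afternoon→Rossi+Yoon, Tue evening→Yoon, Wed morning→Yoon, Wed afternoon→Ueda, Wed evening→Ueda+Ferraro, Thu morning→Rossi, Thu afternoon→Rossi.
Loads: Rossi 3, Yoon 3, Ueda 3, Ferraro 2, Horvat 0 — all ≤ 3.

3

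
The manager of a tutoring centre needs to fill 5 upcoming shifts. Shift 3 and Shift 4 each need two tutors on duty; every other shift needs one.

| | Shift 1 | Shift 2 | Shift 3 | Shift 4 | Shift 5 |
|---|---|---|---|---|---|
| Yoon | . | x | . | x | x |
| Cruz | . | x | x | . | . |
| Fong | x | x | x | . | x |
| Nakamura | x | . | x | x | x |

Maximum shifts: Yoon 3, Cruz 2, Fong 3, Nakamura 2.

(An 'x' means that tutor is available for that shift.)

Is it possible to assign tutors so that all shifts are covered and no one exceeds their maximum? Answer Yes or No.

Shift 4 can only be covered by Yoon and Nakamura, so that assignment is forced.
One valid schedule: Shift 1→Fong, Shift 2→Yoon, Shift 3→Cruz+Fong, Shift 4→Yoon+Nakamura, Shift 5→Yoon.
Loads: Yoon 3/3, Cruz 1/2, Fong 2/3, Nakamura 1/2 — all within limits.

Yes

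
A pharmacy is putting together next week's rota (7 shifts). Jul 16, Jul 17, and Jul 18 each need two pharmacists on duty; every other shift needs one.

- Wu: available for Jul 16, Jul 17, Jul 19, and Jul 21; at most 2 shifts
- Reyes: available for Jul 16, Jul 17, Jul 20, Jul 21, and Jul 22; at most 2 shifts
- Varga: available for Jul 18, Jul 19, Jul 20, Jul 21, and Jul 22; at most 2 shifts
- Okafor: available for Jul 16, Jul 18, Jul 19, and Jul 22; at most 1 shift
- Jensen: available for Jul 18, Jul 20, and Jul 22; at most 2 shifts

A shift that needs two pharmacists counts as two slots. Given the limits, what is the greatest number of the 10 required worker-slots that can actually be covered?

9

Total capacity across all pharmacists is 2+2+2+1+2 = 9, and 10 slots are needed, so at most 9 can be filled.
An assignment achieving 9: Jul 16→Wu+Reyes, Jul 17→Wu+Reyes, Jul 18→Varga+Okafor, Jul 19→Varga, Jul 20→Jensen, Jul 22→Jensen.
Loads: Wu 2/2, Reyes 2/2, Varga 2/2, Okafor 1/1, Jensen 2/2.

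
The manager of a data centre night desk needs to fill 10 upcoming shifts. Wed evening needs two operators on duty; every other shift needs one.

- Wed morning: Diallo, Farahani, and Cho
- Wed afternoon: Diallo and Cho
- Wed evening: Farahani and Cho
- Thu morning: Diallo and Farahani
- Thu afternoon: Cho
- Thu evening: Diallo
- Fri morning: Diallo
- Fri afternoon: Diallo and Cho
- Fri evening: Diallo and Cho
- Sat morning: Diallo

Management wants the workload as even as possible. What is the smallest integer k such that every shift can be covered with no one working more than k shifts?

With 3 operators and 11 worker-slots to fill, someone must work at least ⌈11/3⌉ = 4 shifts, so k ≥ 4.
k = 4 works: Wed morning→Farahani, Wed afternoon→Diallo, Wed evening→Farahani+Cho, Thu morning→Farahani, Thu afternoon→Cho, Thu evening→Diallo, Fri morning→Diallo, Fri afternoon→Cho, Fri evening→Cho, Sat morning→Diallo.
Loads: Diallo 4, Farahani 3, Cho 4 — all ≤ 4.

4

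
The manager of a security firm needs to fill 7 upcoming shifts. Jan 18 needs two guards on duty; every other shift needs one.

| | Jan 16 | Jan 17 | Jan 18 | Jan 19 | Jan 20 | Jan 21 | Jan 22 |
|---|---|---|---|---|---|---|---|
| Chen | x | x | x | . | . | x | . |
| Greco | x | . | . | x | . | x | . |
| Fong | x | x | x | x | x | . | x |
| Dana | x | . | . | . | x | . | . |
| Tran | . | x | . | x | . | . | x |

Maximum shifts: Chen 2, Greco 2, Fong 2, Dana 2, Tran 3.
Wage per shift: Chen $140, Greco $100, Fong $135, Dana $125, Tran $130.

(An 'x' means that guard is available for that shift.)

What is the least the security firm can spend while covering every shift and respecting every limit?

$985

Jan 18 can only be covered by Chen and Fong, so that assignment is forced.
Picking the cheapest available guard for each shift independently would cost $960, but that ignores the shift limits.
An optimal schedule: Jan 16→Dana, Jan 17→Tran, Jan 18→Fong+Chen, Jan 19→Greco, Jan 20→Dana, Jan 21→Greco, Jan 22→Tran.
Total: 125 + 130 + 135 + 140 + 100 + 125 + 100 + 130 = $985.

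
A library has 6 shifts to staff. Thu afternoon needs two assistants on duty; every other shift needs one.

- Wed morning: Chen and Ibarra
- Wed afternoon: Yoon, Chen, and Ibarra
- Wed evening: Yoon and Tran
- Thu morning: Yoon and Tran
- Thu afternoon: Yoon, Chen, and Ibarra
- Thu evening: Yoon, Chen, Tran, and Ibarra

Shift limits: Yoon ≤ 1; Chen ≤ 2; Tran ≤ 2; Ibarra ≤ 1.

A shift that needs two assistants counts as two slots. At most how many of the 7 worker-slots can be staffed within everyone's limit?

Total capacity across all assistants is 1+2+2+1 = 6, and 7 slots are needed, so at most 6 can be filled.
An assignment achieving 6: Wed morning→Chen, Wed afternoon→Chen, Wed evening→Yoon, Thu morning→Tran, Thu afternoon→Ibarra, Thu evening→Tran.
Loads: Yoon 1/1, Chen 2/2, Tran 2/2, Ibarra 1/1.

6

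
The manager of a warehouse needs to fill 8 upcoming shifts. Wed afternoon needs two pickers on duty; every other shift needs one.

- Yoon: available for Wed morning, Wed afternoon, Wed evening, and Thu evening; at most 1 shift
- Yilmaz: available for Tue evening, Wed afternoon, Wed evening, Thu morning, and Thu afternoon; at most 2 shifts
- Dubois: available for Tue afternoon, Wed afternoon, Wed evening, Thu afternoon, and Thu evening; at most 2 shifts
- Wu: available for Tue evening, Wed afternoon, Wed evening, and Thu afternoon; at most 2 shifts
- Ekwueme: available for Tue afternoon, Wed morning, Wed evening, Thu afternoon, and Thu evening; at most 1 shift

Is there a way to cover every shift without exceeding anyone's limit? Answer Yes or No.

Total capacity is 1+2+2+2+1 = 8 but 9 worker-slots are needed — infeasible.

No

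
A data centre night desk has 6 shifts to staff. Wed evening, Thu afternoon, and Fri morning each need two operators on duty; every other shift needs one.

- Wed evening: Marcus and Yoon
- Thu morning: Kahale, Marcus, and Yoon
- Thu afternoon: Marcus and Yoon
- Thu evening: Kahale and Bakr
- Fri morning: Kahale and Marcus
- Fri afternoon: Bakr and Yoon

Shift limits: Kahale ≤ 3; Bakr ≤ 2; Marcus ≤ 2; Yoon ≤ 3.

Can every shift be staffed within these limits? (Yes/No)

No

Total capacity is 10 and 9 slots are needed, so capacity alone doesn't rule it out.
Shifts {Wed evening, Thu afternoon, Fri morning} need 6 worker-slots in total, but the operators available for any of those shifts (Kahale, Marcus, and Yoon) can supply at most 5 among them. So no valid schedule exists.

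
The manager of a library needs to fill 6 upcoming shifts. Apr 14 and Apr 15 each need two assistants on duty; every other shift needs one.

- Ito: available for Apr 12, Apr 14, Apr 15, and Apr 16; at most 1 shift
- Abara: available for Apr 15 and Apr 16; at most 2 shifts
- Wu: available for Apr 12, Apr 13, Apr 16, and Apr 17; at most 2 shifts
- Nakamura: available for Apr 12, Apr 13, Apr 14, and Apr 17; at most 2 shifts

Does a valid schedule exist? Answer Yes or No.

Shifts {Apr 14, Apr 15} need 4 worker-slots in total, but the assistants available for any of those shifts (Ito, Abara, and Nakamura) can supply at most 3 among them. So no valid schedule exists.

No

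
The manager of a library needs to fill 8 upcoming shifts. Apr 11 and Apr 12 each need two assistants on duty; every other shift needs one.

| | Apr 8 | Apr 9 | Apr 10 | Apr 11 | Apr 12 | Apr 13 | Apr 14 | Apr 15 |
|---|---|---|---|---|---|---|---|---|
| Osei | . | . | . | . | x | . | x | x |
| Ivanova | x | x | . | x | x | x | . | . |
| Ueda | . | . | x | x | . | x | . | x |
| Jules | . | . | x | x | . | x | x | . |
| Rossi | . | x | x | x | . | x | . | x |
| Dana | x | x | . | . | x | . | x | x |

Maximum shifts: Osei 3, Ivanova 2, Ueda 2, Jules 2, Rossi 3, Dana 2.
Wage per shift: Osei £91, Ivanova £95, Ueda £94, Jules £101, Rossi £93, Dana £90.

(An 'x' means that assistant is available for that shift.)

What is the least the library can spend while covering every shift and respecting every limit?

£920

Picking the cheapest available assistant for each shift independently would cost £914, but that ignores the shift limits.
An optimal schedule: Apr 8→Dana, Apr 9→Rossi, Apr 10→Rossi, Apr 11→Rossi+Ueda, Apr 12→Dana+Osei, Apr 13→Ueda, Apr 14→Osei, Apr 15→Osei.
Total: 90 + 93 + 93 + 93 + 94 + 90 + 91 + 94 + 91 + 91 = £920.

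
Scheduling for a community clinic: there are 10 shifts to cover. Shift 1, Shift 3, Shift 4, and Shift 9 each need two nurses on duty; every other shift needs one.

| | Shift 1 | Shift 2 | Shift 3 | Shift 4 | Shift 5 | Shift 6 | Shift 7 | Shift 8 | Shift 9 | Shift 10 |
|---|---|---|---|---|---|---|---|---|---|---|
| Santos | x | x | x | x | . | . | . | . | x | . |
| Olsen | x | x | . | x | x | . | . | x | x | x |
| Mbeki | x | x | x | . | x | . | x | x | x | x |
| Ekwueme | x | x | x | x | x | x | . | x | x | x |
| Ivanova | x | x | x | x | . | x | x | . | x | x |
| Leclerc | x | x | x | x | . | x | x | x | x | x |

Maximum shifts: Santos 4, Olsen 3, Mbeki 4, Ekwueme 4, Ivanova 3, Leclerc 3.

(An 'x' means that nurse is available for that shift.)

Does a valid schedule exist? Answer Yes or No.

One valid schedule: Shift 1→Santos+Mbeki, Shift 2→Santos, Shift 3→Santos+Mbeki, Shift 4→Santos+Ekwueme, Shift 5→Olsen, Shift 6→Ekwueme, Shift 7→Mbeki, Shift 8→Olsen, Shift 9→Mbeki+Ekwueme, Shift 10→Olsen.
Loads: Santos 4/4, Olsen 3/3, Mbeki 4/4, Ekwueme 3/4, Ivanova 0/3, Leclerc 0/3 — all within limits.

Yes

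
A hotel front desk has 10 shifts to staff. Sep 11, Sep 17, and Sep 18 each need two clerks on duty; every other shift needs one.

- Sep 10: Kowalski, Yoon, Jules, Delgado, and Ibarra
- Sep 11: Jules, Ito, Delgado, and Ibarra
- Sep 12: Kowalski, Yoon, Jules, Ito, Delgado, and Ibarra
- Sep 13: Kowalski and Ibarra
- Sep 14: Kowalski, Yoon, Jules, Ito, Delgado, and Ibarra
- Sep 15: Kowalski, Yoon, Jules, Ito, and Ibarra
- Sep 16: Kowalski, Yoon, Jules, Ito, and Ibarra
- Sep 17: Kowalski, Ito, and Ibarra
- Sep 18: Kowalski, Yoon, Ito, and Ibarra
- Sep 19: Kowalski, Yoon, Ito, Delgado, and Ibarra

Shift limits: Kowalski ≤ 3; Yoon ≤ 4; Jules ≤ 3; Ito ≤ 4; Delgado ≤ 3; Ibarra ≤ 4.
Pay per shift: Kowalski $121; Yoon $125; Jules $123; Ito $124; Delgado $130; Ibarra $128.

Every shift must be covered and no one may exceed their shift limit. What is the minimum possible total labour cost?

Picking the cheapest available clerk for each shift independently would cost $1584, but that ignores the shift limits.
An optimal schedule: Sep 10→Kowalski, Sep 11→Jules+Ito, Sep 12→Yoon, Sep 13→Kowalski, Sep 14→Yoon, Sep 15→Jules, Sep 16→Jules, Sep 17→Kowalski+Ito, Sep 18→Ito+Yoon, Sep 19→Ito.
Total: 121 + 123 + 124 + 125 + 121 + 125 + 123 + 123 + 121 + 124 + 124 + 125 + 124 = $1603.

$1603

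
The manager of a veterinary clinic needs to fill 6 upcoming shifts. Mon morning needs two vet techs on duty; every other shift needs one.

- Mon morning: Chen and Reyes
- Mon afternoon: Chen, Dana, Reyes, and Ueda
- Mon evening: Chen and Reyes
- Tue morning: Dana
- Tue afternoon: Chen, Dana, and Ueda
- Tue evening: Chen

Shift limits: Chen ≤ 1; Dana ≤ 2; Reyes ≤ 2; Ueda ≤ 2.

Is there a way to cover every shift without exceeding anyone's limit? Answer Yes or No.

No

Total capacity is 7 and 7 slots are needed, so capacity alone doesn't rule it out.
Shifts {Mon morning, Tue evening} need 3 worker-slots in total, but the vet techs available for any of those shifts (Chen and Reyes) can supply at most 2 among them. So no valid schedule exists.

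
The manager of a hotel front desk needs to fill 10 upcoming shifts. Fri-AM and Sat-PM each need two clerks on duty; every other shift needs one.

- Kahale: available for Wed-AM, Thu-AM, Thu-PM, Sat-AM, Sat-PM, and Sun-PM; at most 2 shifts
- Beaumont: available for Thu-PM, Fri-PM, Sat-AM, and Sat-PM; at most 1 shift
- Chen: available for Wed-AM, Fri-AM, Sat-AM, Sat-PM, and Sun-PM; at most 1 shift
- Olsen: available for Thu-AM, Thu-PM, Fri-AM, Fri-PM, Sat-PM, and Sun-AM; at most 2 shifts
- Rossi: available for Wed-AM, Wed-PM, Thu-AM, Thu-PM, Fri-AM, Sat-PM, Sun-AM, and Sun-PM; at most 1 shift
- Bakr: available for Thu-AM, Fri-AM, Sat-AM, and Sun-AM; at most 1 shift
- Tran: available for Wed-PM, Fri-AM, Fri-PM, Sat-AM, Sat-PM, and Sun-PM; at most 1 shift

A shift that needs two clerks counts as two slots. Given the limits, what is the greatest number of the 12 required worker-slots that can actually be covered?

Total capacity across all clerks is 2+1+1+2+1+1+1 = 9, and 12 slots are needed, so at most 9 can be filled.
An assignment achieving 9: Wed-AM→Kahale, Wed-PM→Rossi, Thu-AM→Kahale, Thu-PM→Olsen, Fri-AM→Bakr+Tran, Fri-PM→Beaumont, Sun-AM→Olsen, Sun-PM→Chen.
Loads: Kahale 2/2, Beaumont 1/1, Chen 1/1, Olsen 2/2, Rossi 1/1, Bakr 1/1, Tran 1/1.

9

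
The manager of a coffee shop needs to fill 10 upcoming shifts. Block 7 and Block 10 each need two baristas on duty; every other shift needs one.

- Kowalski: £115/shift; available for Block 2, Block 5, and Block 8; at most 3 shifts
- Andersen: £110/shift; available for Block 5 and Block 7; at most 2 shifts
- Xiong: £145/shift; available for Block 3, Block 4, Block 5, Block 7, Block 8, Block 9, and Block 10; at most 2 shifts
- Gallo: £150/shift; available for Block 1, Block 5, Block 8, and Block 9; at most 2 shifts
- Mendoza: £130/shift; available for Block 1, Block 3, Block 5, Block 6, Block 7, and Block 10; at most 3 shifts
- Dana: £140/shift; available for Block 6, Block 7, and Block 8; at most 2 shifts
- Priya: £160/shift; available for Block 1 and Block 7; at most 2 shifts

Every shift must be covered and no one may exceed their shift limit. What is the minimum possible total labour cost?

Block 2 can only be covered by Kowalski, so that assignment is forced.
Block 4 can only be covered by Xiong, so that assignment is forced.
Block 10 can only be covered by Xiong and Mendoza, so that assignment is forced.
Picking the cheapest available barista for each shift independently would cost £1535, but that ignores the shift limits.
An optimal schedule: Block 1→Mendoza, Block 2→Kowalski, Block 3→Mendoza, Block 4→Xiong, Block 5→Andersen, Block 6→Dana, Block 7→Andersen+Dana, Block 8→Kowalski, Block 9→Gallo, Block 10→Mendoza+Xiong.
Total: 130 + 115 + 130 + 145 + 110 + 140 + 110 + 140 + 115 + 150 + 130 + 145 = £1560.

£1560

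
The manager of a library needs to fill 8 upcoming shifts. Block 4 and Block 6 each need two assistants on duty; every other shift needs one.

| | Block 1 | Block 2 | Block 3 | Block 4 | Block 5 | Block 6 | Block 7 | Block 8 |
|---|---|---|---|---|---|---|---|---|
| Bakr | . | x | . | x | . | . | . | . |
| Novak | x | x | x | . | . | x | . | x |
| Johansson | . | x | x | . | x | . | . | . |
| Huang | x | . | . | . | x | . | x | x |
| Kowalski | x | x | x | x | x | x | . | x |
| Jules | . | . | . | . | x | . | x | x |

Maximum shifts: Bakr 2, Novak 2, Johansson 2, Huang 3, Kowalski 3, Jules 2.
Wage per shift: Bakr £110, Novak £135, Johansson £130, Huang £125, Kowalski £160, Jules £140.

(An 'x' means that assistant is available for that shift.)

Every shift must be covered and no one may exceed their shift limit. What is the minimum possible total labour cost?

Block 4 can only be covered by Bakr and Kowalski, so that assignment is forced.
Block 6 can only be covered by Novak and Kowalski, so that assignment is forced.
Picking the cheapest available assistant for each shift independently would cost £1305, but that ignores the shift limits.
An optimal schedule: Block 1→Huang, Block 2→Bakr, Block 3→Johansson, Block 4→Bakr+Kowalski, Block 5→Johansson, Block 6→Novak+Kowalski, Block 7→Huang, Block 8→Huang.
Total: 125 + 110 + 130 + 110 + 160 + 130 + 135 + 160 + 125 + 125 = £1310.

£1310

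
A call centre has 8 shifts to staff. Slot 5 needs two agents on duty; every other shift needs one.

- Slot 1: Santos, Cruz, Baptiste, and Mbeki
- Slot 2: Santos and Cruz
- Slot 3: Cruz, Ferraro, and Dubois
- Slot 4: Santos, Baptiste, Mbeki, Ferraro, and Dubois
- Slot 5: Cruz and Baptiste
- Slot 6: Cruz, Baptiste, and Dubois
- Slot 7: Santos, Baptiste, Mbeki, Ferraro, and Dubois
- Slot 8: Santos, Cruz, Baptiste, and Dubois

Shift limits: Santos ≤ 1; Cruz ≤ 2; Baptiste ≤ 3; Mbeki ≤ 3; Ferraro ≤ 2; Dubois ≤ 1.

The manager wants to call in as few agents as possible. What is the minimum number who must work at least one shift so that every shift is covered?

9 slots to fill and no one can take more than 3, so at least ⌈9/3⌉ = 3 agents are needed.
Any 3 agents together have capacity at most 3+3+2 = 8 < 9 slots, so 3 can never suffice.
Santos, Cruz, Baptiste, and Mbeki alone can cover everything: Slot 1→Mbeki, Slot 2→Santos, Slot 3→Cruz, Slot 4→Mbeki, Slot 5→Cruz+Baptiste, Slot 6→Baptiste, Slot 7→Mbeki, Slot 8→Baptiste.

4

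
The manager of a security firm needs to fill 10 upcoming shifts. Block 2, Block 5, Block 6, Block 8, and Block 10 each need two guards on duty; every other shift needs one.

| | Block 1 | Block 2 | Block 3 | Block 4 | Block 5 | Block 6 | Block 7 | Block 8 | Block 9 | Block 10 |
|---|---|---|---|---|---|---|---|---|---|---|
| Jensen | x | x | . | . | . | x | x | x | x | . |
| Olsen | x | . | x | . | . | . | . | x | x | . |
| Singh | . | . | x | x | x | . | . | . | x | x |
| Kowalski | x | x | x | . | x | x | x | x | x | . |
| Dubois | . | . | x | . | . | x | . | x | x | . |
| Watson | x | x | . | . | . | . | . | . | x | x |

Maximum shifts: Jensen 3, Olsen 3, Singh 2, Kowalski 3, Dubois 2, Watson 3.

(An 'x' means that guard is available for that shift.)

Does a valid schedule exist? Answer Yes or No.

No

Total capacity is 16 and 15 slots are needed, so capacity alone doesn't rule it out.
Shifts {Block 4, Block 5, Block 10} need 5 worker-slots in total, but the guards available for any of those shifts (Singh, Kowalski, and Watson) can supply at most 4 among them. So no valid schedule exists.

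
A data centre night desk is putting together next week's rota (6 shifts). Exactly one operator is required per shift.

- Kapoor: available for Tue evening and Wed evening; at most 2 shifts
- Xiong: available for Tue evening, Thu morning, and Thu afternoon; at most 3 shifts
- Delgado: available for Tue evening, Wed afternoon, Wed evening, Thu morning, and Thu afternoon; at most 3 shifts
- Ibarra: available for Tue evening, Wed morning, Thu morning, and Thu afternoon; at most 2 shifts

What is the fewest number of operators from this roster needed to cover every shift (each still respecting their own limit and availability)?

3

6 slots to fill and no one can take more than 3, so at least ⌈6/3⌉ = 2 operators are needed.
No set of 2 operators can cover every shift (each such set leaves at least one shift with no one available or exceeds a cap).
Kapoor, Delgado, and Ibarra alone can cover everything: Tue evening→Kapoor, Wed morning→Ibarra, Wed afternoon→Delgado, Wed evening→Kapoor, Thu morning→Delgado, Thu afternoon→Delgado.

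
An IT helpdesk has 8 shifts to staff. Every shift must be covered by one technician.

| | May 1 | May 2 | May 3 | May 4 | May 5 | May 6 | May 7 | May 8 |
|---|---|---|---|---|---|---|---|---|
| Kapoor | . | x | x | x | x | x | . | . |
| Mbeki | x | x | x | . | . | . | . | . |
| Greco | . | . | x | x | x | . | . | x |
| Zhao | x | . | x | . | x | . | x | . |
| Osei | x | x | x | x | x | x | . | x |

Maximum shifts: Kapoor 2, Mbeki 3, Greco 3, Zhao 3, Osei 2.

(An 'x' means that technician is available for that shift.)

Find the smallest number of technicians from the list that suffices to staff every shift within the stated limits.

3

8 slots to fill and no one can take more than 3, so at least ⌈8/3⌉ = 3 technicians are needed.
Kapoor, Greco, and Zhao alone can cover everything: May 1→Zhao, May 2→Kapoor, May 3→Greco, May 4→Greco, May 5→Zhao, May 6→Kapoor, May 7→Zhao, May 8→Greco.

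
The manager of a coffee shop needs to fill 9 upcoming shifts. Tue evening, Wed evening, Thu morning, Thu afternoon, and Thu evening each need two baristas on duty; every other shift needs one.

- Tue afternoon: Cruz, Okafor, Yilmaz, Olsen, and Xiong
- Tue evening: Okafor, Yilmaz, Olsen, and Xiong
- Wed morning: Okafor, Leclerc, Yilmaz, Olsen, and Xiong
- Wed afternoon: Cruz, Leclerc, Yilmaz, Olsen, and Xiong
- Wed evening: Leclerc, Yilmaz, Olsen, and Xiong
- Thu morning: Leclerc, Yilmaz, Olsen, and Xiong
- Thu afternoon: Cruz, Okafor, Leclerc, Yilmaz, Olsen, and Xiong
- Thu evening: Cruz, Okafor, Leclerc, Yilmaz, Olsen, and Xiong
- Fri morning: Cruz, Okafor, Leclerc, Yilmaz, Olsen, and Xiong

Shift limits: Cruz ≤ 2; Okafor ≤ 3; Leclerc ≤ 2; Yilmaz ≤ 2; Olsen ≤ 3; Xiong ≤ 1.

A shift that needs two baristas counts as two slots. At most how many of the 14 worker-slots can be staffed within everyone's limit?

13

Total capacity across all baristas is 2+3+2+2+3+1 = 13, and 14 slots are needed, so at most 13 can be filled.
An assignment achieving 13: Tue afternoon→Cruz, Tue evening→Okafor+Yilmaz, Wed morning→Okafor, Wed afternoon→Cruz, Wed evening→Leclerc+Yilmaz, Thu morning→Leclerc+Olsen, Thu afternoon→Okafor+Olsen, Thu evening→Olsen+Xiong.
Loads: Cruz 2/2, Okafor 3/3, Leclerc 2/2, Yilmaz 2/2, Olsen 3/3, Xiong 1/1.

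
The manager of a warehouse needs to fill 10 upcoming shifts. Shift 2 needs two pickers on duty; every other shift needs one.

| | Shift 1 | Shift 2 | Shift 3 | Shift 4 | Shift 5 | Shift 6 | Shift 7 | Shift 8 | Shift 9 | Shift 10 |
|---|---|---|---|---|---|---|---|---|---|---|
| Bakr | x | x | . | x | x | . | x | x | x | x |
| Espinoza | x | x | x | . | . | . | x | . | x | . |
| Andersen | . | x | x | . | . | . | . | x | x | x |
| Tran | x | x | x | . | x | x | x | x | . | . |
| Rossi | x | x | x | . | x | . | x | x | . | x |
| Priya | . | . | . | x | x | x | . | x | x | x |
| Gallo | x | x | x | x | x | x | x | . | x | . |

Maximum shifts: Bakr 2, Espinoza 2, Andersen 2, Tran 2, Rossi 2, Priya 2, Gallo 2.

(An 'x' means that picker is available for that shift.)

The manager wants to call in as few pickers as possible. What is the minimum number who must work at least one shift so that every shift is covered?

11 slots to fill and no one can take more than 2, so at least ⌈11/2⌉ = 6 pickers are needed.
Bakr, Espinoza, Andersen, Tran, Rossi, and Priya alone can cover everything: Shift 1→Bakr, Shift 2→Andersen+Rossi, Shift 3→Espinoza, Shift 4→Bakr, Shift 5→Tran, Shift 6→Tran, Shift 7→Espinoza, Shift 8→Priya, Shift 9→Andersen, Shift 10→Rossi.

6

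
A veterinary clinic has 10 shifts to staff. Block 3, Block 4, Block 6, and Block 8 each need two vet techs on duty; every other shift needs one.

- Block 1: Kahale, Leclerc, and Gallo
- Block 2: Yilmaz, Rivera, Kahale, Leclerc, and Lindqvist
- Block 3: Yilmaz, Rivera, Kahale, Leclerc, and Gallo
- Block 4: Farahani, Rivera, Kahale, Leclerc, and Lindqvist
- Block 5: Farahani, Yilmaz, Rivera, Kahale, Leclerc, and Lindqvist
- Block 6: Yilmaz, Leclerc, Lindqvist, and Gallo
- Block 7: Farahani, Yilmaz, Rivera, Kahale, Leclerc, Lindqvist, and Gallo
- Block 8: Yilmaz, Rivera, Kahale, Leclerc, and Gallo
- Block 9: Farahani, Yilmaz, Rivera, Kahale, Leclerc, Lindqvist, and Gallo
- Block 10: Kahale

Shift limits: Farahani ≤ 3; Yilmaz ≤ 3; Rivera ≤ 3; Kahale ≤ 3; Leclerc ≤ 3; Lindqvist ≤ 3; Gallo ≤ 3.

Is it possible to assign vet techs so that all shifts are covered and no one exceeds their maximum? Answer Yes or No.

Block 10 can only be covered by Kahale, so that assignment is forced.
One valid schedule: Block 1→Kahale, Block 2→Yilmaz, Block 3→Yilmaz+Rivera, Block 4→Rivera+Kahale, Block 5→Farahani, Block 6→Yilmaz+Leclerc, Block 7→Farahani, Block 8→Rivera+Leclerc, Block 9→Farahani, Block 10→Kahale.
Loads: Farahani 3/3, Yilmaz 3/3, Rivera 3/3, Kahale 3/3, Leclerc 2/3, Lindqvist 0/3, Gallo 0/3 — all within limits.

Yes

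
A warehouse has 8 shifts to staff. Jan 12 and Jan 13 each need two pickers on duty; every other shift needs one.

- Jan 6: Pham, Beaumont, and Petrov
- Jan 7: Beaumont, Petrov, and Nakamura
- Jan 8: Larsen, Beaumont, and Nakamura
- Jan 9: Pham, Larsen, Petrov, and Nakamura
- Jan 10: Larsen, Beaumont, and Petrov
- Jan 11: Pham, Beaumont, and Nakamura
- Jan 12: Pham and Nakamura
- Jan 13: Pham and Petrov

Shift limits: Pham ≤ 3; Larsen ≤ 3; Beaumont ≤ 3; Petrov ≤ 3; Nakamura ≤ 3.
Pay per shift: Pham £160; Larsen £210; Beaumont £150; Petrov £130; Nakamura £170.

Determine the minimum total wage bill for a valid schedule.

Jan 12 can only be covered by Pham and Nakamura, so that assignment is forced.
Jan 13 can only be covered by Pham and Petrov, so that assignment is forced.
Picking the cheapest available picker for each shift independently would cost £1440, but that ignores the shift limits.
An optimal schedule: Jan 6→Petrov, Jan 7→Petrov, Jan 8→Beaumont, Jan 9→Pham, Jan 10→Beaumont, Jan 11→Beaumont, Jan 12→Pham+Nakamura, Jan 13→Petrov+Pham.
Total: 130 + 130 + 150 + 160 + 150 + 150 + 160 + 170 + 130 + 160 = £1490.

£1490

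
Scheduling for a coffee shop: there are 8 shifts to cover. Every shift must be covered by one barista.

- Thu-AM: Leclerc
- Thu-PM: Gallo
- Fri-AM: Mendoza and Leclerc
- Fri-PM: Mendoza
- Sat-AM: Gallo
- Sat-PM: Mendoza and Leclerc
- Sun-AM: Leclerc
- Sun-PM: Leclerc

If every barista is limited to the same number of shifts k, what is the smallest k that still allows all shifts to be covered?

3

With 3 baristas and 8 worker-slots to fill, someone must work at least ⌈8/3⌉ = 3 shifts, so k ≥ 3.
k = 3 works: Thu-AM→Leclerc, Thu-PM→Gallo, Fri-AM→Mendoza, Fri-PM→Mendoza, Sat-AM→Gallo, Sat-PM→Mendoza, Sun-AM→Leclerc, Sun-PM→Leclerc.
Loads: Gallo 2, Mendoza 3, Leclerc 3 — all ≤ 3.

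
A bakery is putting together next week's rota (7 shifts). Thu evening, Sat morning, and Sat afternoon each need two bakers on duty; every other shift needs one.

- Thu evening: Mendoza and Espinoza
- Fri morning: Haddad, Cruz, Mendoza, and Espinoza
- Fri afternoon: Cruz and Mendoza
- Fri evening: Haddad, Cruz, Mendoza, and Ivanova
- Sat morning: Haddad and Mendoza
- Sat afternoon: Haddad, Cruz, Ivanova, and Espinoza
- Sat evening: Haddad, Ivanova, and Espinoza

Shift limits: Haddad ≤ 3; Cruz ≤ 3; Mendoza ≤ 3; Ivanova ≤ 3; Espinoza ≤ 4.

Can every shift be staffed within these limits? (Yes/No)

Thu evening can only be covered by Mendoza and Espinoza, so that assignment is forced.
Sat morning can only be covered by Haddad and Mendoza, so that assignment is forced.
One valid schedule: Thu evening→Mendoza+Espinoza, Fri morning→Haddad, Fri afternoon→Cruz, Fri evening→Cruz, Sat morning→Haddad+Mendoza, Sat afternoon→Cruz+Ivanova, Sat evening→Haddad.
Loads: Haddad 3/3, Cruz 3/3, Mendoza 2/3, Ivanova 1/3, Espinoza 1/4 — all within limits.

Yes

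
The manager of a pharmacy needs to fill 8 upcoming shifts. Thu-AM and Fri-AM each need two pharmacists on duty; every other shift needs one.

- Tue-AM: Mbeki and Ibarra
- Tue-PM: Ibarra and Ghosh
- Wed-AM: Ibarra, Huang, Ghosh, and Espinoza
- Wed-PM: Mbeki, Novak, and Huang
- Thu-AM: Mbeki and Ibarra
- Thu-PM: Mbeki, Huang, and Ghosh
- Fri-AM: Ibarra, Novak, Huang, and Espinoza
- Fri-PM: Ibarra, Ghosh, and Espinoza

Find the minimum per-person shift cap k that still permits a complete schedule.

With 6 pharmacists and 10 worker-slots to fill, someone must work at least ⌈10/6⌉ = 2 shifts, so k ≥ 2.
k = 2 works: Tue-AM→Mbeki, Tue-PM→Ibarra, Wed-AM→Huang, Wed-PM→Novak, Thu-AM→Mbeki+Ibarra, Thu-PM→Huang, Fri-AM→Novak+Espinoza, Fri-PM→Ghosh.
Loads: Mbeki 2, Ibarra 2, Novak 2, Huang 2, Ghosh 1, Espinoza 1 — all ≤ 2.

2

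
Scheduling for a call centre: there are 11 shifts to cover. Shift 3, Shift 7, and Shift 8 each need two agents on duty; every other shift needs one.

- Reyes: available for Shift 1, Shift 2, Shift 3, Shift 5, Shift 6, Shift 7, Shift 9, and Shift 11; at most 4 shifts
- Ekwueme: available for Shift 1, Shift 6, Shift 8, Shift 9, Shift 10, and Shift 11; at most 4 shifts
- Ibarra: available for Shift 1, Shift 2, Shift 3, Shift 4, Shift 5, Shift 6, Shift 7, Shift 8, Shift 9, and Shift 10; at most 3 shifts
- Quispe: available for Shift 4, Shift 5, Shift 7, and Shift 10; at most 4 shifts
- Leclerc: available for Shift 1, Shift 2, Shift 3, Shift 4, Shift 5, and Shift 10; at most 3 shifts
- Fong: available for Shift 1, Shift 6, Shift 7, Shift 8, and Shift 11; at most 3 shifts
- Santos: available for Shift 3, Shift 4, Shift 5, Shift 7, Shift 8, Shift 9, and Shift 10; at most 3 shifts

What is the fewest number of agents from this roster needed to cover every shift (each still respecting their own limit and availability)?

14 slots to fill and no one can take more than 4, so at least ⌈14/4⌉ = 4 agents are needed.
Reyes, Ekwueme, Ibarra, and Quispe alone can cover everything: Shift 1→Ekwueme, Shift 2→Reyes, Shift 3→Reyes+Ibarra, Shift 4→Ibarra, Shift 5→Quispe, Shift 6→Ekwueme, Shift 7→Reyes+Quispe, Shift 8→Ekwueme+Ibarra, Shift 9→Ekwueme, Shift 10→Quispe, Shift 11→Reyes.

4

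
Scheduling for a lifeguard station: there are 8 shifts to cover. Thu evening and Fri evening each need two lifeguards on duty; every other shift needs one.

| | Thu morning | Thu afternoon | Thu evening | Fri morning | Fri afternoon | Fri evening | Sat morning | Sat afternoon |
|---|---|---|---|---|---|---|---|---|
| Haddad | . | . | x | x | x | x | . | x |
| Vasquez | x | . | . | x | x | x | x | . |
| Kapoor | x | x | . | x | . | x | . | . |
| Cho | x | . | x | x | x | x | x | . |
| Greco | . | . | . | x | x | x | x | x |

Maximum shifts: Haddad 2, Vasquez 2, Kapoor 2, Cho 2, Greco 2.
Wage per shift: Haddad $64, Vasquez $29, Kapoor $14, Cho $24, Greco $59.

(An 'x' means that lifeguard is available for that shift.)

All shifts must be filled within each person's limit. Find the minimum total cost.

$380

Thu afternoon can only be covered by Kapoor, so that assignment is forced.
Thu evening can only be covered by Haddad and Cho, so that assignment is forced.
Picking the cheapest available lifeguard for each shift independently would cost $275, but that ignores the shift limits.
An optimal schedule: Thu morning→Vasquez, Thu afternoon→Kapoor, Thu evening→Haddad+Cho, Fri morning→Greco, Fri afternoon→Cho, Fri evening→Kapoor+Greco, Sat morning→Vasquez, Sat afternoon→Haddad.
Total: 29 + 14 + 64 + 24 + 59 + 24 + 14 + 59 + 29 + 64 = $380.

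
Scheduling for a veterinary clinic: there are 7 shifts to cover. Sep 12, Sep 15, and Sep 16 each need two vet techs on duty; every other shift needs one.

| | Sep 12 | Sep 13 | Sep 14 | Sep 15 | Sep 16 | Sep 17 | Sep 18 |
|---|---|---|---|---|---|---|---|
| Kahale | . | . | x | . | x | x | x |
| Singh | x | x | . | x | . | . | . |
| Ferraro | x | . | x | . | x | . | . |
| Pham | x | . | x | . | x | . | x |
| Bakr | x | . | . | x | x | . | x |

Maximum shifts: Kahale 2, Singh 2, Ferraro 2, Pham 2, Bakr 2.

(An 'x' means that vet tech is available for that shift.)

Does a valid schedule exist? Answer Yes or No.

Yes

Sep 13 can only be covered by Singh, so that assignment is forced.
Sep 15 can only be covered by Singh and Bakr, so that assignment is forced.
Sep 17 can only be covered by Kahale, so that assignment is forced.
One valid schedule: Sep 12→Ferraro+Pham, Sep 13→Singh, Sep 14→Kahale, Sep 15→Singh+Bakr, Sep 16→Ferraro+Bakr, Sep 17→Kahale, Sep 18→Pham.
Loads: Kahale 2/2, Singh 2/2, Ferraro 2/2, Pham 2/2, Bakr 2/2 — all within limits.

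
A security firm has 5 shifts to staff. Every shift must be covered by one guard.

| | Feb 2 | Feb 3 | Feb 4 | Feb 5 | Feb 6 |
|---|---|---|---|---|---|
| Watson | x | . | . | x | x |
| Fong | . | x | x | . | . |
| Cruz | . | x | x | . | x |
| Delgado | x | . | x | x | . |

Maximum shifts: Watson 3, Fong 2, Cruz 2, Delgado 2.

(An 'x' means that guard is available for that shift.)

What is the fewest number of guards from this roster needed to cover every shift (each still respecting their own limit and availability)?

5 slots to fill and no one can take more than 3, so at least ⌈5/3⌉ = 2 guards are needed.
Watson and Fong alone can cover everything: Feb 2→Watson, Feb 3→Fong, Feb 4→Fong, Feb 5→Watson, Feb 6→Watson.

2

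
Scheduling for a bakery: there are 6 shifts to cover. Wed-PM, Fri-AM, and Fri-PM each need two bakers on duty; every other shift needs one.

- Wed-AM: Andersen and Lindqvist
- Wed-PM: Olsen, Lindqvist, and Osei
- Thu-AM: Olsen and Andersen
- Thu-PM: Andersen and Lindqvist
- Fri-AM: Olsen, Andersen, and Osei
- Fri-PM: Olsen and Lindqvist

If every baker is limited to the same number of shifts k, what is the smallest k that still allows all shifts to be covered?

3

With 4 bakers and 9 worker-slots to fill, someone must work at least ⌈9/4⌉ = 3 shifts, so k ≥ 3.
k = 3 works: Wed-AM→Andersen, Wed-PM→Olsen+Lindqvist, Thu-AM→Olsen, Thu-PM→Andersen, Fri-AM→Andersen+Osei, Fri-PM→Olsen+Lindqvist.
Loads: Olsen 3, Andersen 3, Lindqvist 2, Osei 1 — all ≤ 3.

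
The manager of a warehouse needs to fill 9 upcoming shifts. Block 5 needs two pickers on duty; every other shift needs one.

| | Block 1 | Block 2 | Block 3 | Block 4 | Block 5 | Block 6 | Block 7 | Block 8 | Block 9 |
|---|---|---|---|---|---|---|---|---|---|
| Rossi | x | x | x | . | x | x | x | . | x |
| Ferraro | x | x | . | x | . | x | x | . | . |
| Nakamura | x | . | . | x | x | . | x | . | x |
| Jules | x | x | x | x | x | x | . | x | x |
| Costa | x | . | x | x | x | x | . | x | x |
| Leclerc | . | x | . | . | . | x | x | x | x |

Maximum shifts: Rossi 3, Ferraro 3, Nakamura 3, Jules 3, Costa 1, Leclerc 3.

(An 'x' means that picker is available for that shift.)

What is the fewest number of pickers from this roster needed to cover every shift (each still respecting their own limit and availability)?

4

10 slots to fill and no one can take more than 3, so at least ⌈10/3⌉ = 4 pickers are needed.
Rossi, Ferraro, Nakamura, and Jules alone can cover everything: Block 1→Nakamura, Block 2→Rossi, Block 3→Rossi, Block 4→Ferraro, Block 5→Rossi+Nakamura, Block 6→Ferraro, Block 7→Ferraro, Block 8→Jules, Block 9→Nakamura.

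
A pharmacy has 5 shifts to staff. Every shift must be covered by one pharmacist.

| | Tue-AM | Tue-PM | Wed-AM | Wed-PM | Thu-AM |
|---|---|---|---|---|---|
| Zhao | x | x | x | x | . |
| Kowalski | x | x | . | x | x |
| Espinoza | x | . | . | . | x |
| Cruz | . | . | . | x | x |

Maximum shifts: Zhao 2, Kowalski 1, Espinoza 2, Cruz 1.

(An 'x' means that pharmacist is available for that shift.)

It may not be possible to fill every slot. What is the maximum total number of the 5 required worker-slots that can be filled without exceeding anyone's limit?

Total capacity across all pharmacists is 2+1+2+1 = 6, and 5 slots are needed, so at most 5 can be filled.
An assignment achieving 5: Tue-AM→Kowalski, Tue-PM→Zhao, Wed-AM→Zhao, Wed-PM→Cruz, Thu-AM→Espinoza.
Loads: Zhao 2/2, Kowalski 1/1, Espinoza 1/2, Cruz 1/1.

5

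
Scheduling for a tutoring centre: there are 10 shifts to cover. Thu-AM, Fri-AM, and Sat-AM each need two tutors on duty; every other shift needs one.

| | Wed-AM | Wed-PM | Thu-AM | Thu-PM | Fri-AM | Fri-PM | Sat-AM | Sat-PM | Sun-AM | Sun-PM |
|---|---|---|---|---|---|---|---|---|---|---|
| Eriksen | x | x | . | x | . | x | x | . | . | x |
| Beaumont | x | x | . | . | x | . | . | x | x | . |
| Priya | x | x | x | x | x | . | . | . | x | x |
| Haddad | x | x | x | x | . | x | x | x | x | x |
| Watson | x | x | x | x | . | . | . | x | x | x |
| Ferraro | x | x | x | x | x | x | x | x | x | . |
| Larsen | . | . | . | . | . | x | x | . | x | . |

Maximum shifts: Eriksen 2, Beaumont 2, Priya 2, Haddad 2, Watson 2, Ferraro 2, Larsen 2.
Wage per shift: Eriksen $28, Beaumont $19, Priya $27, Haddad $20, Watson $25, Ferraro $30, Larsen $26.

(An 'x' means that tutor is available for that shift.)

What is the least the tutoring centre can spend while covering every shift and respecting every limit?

$320

Picking the cheapest available tutor for each shift independently would cost $273, but that ignores the shift limits.
An optimal schedule: Wed-AM→Watson, Wed-PM→Eriksen, Thu-AM→Priya+Ferraro, Thu-PM→Watson, Fri-AM→Beaumont+Priya, Fri-PM→Haddad, Sat-AM→Larsen+Eriksen, Sat-PM→Beaumont, Sun-AM→Larsen, Sun-PM→Haddad.
Total: 25 + 28 + 27 + 30 + 25 + 19 + 27 + 20 + 26 + 28 + 19 + 26 + 20 = $320.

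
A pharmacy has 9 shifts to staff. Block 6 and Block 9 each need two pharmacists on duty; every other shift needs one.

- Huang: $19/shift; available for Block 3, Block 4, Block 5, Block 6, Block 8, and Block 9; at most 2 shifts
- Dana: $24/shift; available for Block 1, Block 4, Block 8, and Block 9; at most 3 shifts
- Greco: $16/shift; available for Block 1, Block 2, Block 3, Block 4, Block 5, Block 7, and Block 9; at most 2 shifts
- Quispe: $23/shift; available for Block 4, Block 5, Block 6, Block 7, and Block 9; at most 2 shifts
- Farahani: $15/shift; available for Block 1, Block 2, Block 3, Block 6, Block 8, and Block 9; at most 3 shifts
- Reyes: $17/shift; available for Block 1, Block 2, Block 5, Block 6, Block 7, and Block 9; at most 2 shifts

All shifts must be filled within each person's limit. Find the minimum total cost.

$195

Picking the cheapest available pharmacist for each shift independently would cost $171, but that ignores the shift limits.
An optimal schedule: Block 1→Greco, Block 2→Farahani, Block 3→Farahani, Block 4→Huang, Block 5→Reyes, Block 6→Reyes+Quispe, Block 7→Greco, Block 8→Farahani, Block 9→Huang+Quispe.
Total: 16 + 15 + 15 + 19 + 17 + 17 + 23 + 16 + 15 + 19 + 23 = $195.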